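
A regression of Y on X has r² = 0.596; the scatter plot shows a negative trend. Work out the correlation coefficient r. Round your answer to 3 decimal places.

-0.772

|r| = √0.596 = 0.772
The association is negative, so r = −0.772.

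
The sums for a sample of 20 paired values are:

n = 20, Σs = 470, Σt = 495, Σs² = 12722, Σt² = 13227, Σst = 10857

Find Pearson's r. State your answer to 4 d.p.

r = (nΣst − ΣsΣt) / √[(nΣs² − (Σs)²)(nΣt² − (Σt)²)]
Numerator: 20×10857 − 470×495 = -15510
Denominator: √[(254440 − 220900)(264540 − 245025)] = √[33540 × 19515] = 25583.8445
r = -15510 / 25583.8445 ≈ -0.6062

-0.6062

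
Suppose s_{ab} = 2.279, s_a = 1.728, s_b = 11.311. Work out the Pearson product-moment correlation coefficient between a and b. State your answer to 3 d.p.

r = Cov(a,b) / (s_a · s_b) = 2.279 / (1.728 × 11.311)
  = 2.279 / 19.5454 ≈ 0.117

0.117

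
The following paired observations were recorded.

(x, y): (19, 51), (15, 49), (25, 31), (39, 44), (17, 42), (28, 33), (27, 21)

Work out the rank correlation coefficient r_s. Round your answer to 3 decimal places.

Rank x: 3, 1, 4, 7, 2, 6, 5
Rank y: 7, 6, 2, 5, 4, 3, 1
d = rank(x) − rank(y): -4, -5, 2, 2, -2, 3, 4; Σd² = 78
ρ = 1 − 6Σd² / [n(n²−1)] = 1 − 6×78 / (7×48) = 1 − 468/336 ≈ -0.393

-0.393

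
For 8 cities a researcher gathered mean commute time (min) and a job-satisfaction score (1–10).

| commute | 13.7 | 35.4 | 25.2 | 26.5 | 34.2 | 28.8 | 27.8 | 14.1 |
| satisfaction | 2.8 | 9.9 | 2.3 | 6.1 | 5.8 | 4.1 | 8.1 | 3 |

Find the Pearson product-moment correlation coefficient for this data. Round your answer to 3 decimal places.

n = 8, Σx = 205.7, Σy = 42.1, Σx² = 5748.87, Σy² = 273.41, Σxy = 1192.35
nΣxy − ΣxΣy = 9538.8 − 8659.97 = 878.83
nΣx² − (Σx)² = 45990.96 − 42312.49 = 3678.47; nΣy² − (Σy)² = 2187.28 − 1772.41 = 414.87
r = 878.83 / √(3678.47 × 414.87) = 878.83 / 1235.3489 ≈ 0.711

0.711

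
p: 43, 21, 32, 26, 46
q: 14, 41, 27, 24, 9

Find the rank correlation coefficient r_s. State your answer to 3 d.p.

Rank p: 4, 1, 3, 2, 5
Rank q: 2, 5, 4, 3, 1
d = rank(p) − rank(q): 2, -4, -1, -1, 4; Σd² = 38
ρ = 1 − 6Σd² / [n(n²−1)] = 1 − 6×38 / (5×24) = 1 − 228/120 ≈ -0.900

-0.900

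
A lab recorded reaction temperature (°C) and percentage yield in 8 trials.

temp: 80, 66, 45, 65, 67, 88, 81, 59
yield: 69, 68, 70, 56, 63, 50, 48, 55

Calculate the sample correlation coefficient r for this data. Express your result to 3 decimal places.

-0.519

n = 8, Σx = 551, Σy = 479, Σx² = 39281, Σy² = 29219, Σxy = 32552
nΣxy − ΣxΣy = 260416 − 263929 = -3513
nΣx² − (Σx)² = 314248 − 303601 = 10647; nΣy² − (Σy)² = 233752 − 229441 = 4311
r = -3513 / √(10647 × 4311) = -3513 / 6774.8961 ≈ -0.519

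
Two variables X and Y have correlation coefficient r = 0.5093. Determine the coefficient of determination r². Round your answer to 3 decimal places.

0.259

r² = (0.5093)² = 0.259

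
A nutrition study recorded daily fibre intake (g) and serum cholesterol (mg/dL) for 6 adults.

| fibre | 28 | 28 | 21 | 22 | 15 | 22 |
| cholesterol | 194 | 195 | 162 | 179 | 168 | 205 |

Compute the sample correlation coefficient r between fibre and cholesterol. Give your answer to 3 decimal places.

n = 6, Σx = 136, Σy = 1103, Σx² = 3202, Σy² = 204195, Σxy = 25262
nΣxy − ΣxΣy = 151572 − 150008 = 1564
nΣx² − (Σx)² = 19212 − 18496 = 716; nΣy² − (Σy)² = 1225170 − 1216609 = 8561
r = 1564 / √(716 × 8561) = 1564 / 2475.8182 ≈ 0.632

0.632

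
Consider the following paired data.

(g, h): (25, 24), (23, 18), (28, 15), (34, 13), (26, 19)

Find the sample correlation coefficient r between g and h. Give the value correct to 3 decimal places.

-0.718

n = 5, Σg = 136, Σh = 89, Σg² = 3770, Σh² = 1655, Σgh = 2370
nΣgh − ΣgΣh = 11850 − 12104 = -254
nΣg² − (Σg)² = 18850 − 18496 = 354; nΣh² − (Σh)² = 8275 − 7921 = 354
r = -254 / √(354 × 354) = -254 / 354.0000 ≈ -0.718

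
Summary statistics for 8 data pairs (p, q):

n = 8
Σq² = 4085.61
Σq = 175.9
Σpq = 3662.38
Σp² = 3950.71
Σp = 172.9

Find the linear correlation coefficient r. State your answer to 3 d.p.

r = (nΣpq − ΣpΣq) / √[(nΣp² − (Σp)²)(nΣq² − (Σq)²)]
Numerator: 8×3662.38 − 172.9×175.9 = -1114.07
Denominator: √[(31605.68 − 29894.41)(32684.88 − 30940.81)] = √[1711.27 × 1744.07] = 1727.5922
r = -1114.07 / 1727.5922 ≈ -0.645

-0.645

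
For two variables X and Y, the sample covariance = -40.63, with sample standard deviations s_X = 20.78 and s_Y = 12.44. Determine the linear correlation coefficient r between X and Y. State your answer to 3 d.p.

-0.157

r = Cov(X,Y) / (s_X · s_Y) = -40.63 / (20.78 × 12.44)
  = -40.63 / 258.5032 ≈ -0.157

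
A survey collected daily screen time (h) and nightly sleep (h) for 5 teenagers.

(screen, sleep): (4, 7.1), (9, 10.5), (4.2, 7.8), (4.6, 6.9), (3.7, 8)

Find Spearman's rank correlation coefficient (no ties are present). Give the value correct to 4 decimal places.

0.1000

Rank screen: 2, 5, 3, 4, 1
Rank sleep: 2, 5, 3, 1, 4
d = rank(screen) − rank(sleep): 0, 0, 0, 3, -3; Σd² = 18
ρ = 1 − 6Σd² / [n(n²−1)] = 1 − 6×18 / (5×24) = 1 − 108/120 ≈ 0.1000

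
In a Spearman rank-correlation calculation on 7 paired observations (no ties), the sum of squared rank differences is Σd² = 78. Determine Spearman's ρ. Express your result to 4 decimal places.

ρ = 1 − 6Σd² / [n(n²−1)] = 1 − 6×78 / (7×48)
  = 1 − 468/336 = 1 − 1.39286 ≈ -0.3929

-0.3929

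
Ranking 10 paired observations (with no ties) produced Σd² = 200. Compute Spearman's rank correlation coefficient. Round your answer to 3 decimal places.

ρ = 1 − 6Σd² / [n(n²−1)] = 1 − 6×200 / (10×99)
  = 1 − 1200/990 = 1 − 1.2121 ≈ -0.212

-0.212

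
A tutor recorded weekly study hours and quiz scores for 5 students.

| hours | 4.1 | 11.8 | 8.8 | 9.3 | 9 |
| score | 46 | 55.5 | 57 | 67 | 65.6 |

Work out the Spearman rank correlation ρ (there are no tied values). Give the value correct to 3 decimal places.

Rank hours: 1, 5, 2, 4, 3
Rank score: 1, 2, 3, 5, 4
d = rank(hours) − rank(score): 0, 3, -1, -1, -1; Σd² = 12
ρ = 1 − 6Σd² / [n(n²−1)] = 1 − 6×12 / (5×24) = 1 − 72/120 ≈ 0.400

0.400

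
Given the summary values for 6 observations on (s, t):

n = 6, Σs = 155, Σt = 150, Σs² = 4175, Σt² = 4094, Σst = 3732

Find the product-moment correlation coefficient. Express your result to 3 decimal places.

-0.590

r = (nΣst − ΣsΣt) / √[(nΣs² − (Σs)²)(nΣt² − (Σt)²)]
Numerator: 6×3732 − 155×150 = -858
Denominator: √[(25050 − 24025)(24564 − 22500)] = √[1025 × 2064] = 1454.5102
r = -858 / 1454.5102 ≈ -0.590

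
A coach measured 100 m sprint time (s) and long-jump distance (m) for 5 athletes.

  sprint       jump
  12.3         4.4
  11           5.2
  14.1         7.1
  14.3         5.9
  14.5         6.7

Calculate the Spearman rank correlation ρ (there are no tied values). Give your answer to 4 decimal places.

0.6000

Rank sprint: 2, 1, 3, 4, 5
Rank jump: 1, 2, 5, 3, 4
d = rank(sprint) − rank(jump): 1, -1, -2, 1, 1; Σd² = 8
ρ = 1 − 6Σd² / [n(n²−1)] = 1 − 6×8 / (5×24) = 1 − 48/120 ≈ 0.6000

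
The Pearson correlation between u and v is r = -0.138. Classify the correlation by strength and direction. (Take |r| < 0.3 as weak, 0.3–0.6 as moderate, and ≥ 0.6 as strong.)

weak negative

r = -0.138 < 0 so the relationship is negative.
|r| = 0.138, which falls in the weak range.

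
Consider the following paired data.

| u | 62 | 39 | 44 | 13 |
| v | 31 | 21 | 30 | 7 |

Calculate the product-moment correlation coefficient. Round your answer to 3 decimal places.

0.943

n = 4, Σu = 158, Σv = 89, Σu² = 7470, Σv² = 2351, Σuv = 4152
nΣuv − ΣuΣv = 16608 − 14062 = 2546
nΣu² − (Σu)² = 29880 − 24964 = 4916; nΣv² − (Σv)² = 9404 − 7921 = 1483
r = 2546 / √(4916 × 1483) = 2546 / 2700.0793 ≈ 0.943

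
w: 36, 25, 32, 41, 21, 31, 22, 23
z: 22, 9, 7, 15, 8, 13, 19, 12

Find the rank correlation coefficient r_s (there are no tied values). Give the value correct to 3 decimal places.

0.310

Rank w: 7, 4, 6, 8, 1, 5, 2, 3
Rank z: 8, 3, 1, 6, 2, 5, 7, 4
d = rank(w) − rank(z): -1, 1, 5, 2, -1, 0, -5, -1; Σd² = 58
ρ = 1 − 6Σd² / [n(n²−1)] = 1 − 6×58 / (8×63) = 1 − 348/504 ≈ 0.310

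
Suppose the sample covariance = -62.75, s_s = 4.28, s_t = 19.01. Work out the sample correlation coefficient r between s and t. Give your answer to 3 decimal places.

r = Cov(s,t) / (s_s · s_t) = -62.75 / (4.28 × 19.01)
  = -62.75 / 81.3628 ≈ -0.771

-0.771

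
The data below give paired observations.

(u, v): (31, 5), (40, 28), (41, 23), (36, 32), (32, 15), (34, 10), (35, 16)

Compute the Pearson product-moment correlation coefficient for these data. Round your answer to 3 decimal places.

n = 7, Σu = 249, Σv = 129, Σu² = 8943, Σv² = 2943, Σuv = 4750
nΣuv − ΣuΣv = 33250 − 32121 = 1129
nΣu² − (Σu)² = 62601 − 62001 = 600; nΣv² − (Σv)² = 20601 − 16641 = 3960
r = 1129 / √(600 × 3960) = 1129 / 1541.4279 ≈ 0.732

0.732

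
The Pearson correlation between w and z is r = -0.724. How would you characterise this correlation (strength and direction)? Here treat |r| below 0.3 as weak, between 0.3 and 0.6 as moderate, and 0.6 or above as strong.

strong negative

r = -0.724 < 0 so the relationship is negative.
|r| = 0.724, which falls in the strong range.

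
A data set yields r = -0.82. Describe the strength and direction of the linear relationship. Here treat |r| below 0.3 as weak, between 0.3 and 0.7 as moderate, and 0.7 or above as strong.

strong negative

r = -0.82 < 0 so the relationship is negative.
|r| = 0.82, which falls in the strong range.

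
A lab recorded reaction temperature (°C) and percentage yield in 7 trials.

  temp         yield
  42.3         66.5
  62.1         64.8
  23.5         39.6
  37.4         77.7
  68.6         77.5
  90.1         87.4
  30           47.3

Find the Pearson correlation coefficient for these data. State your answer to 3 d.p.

n = 7, Σx = 354, Σy = 460.8, Σx² = 21320.68, Σy² = 32109.04, Σxy = 25283.85
nΣxy − ΣxΣy = 176986.95 − 163123.2 = 13863.75
nΣx² − (Σx)² = 149244.76 − 125316 = 23928.76; nΣy² − (Σy)² = 224763.28 − 212336.64 = 12426.64
r = 13863.75 / √(23928.76 × 12426.64) = 13863.75 / 17243.9580 ≈ 0.804

0.804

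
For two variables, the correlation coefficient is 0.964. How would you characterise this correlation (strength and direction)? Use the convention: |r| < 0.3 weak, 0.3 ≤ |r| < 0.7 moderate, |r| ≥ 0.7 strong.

strong positive

r = 0.964 > 0 so the relationship is positive.
|r| = 0.964, which falls in the strong range.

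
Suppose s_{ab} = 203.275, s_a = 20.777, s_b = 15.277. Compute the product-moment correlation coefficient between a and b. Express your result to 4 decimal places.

0.6404

r = Cov(a,b) / (s_a · s_b) = 203.275 / (20.777 × 15.277)
  = 203.275 / 317.4102 ≈ 0.6404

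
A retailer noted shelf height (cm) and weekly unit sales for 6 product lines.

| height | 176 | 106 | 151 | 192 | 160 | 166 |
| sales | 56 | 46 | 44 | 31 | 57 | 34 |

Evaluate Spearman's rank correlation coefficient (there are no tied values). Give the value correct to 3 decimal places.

Rank height: 5, 1, 2, 6, 3, 4
Rank sales: 5, 4, 3, 1, 6, 2
d = rank(height) − rank(sales): 0, -3, -1, 5, -3, 2; Σd² = 48
ρ = 1 − 6Σd² / [n(n²−1)] = 1 − 6×48 / (6×35) = 1 − 288/210 ≈ -0.371

-0.371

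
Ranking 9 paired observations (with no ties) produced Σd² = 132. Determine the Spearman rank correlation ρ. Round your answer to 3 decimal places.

ρ = 1 − 6Σd² / [n(n²−1)] = 1 − 6×132 / (9×80)
  = 1 − 792/720 = 1 − 1.1000 ≈ -0.100

-0.100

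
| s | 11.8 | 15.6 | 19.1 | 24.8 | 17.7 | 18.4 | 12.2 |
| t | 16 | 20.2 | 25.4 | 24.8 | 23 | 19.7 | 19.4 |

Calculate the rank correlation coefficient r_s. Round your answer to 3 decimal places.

0.857

Rank s: 1, 3, 6, 7, 4, 5, 2
Rank t: 1, 4, 7, 6, 5, 3, 2
d = rank(s) − rank(t): 0, -1, -1, 1, -1, 2, 0; Σd² = 8
ρ = 1 − 6Σd² / [n(n²−1)] = 1 − 6×8 / (7×48) = 1 − 48/336 ≈ 0.857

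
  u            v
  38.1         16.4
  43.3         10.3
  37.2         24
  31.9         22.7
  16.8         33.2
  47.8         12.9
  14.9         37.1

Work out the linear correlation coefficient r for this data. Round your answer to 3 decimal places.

n = 7, Σu = 230, Σv = 156.6, Σu² = 8517.04, Σv² = 4111.4, Σuv = 4414.93
nΣuv − ΣuΣv = 30904.51 − 36018 = -5113.49
nΣu² − (Σu)² = 59619.28 − 52900 = 6719.28; nΣv² − (Σv)² = 28779.8 − 24523.56 = 4256.24
r = -5113.49 / √(6719.28 × 4256.24) = -5113.49 / 5347.7910 ≈ -0.956

-0.956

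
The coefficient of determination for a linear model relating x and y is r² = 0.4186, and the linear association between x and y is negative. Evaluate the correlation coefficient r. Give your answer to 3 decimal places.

|r| = √0.4186 = 0.647
The association is negative, so r = −0.647.

-0.647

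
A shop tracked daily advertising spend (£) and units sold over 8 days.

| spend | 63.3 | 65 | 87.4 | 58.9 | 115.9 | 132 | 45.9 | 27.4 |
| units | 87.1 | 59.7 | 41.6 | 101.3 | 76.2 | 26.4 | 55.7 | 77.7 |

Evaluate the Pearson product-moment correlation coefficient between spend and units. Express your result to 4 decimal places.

-0.5196

n = 8, Σx = 595.8, Σy = 525.7, Σx² = 53054.24, Σy² = 38785.93, Σxy = 35998.33
nΣxy − ΣxΣy = 287986.64 − 313212.06 = -25225.42
nΣx² − (Σx)² = 424433.92 − 354977.64 = 69456.28; nΣy² − (Σy)² = 310287.44 − 276360.49 = 33926.95
r = -25225.42 / √(69456.28 × 33926.95) = -25225.42 / 48543.1740 ≈ -0.5196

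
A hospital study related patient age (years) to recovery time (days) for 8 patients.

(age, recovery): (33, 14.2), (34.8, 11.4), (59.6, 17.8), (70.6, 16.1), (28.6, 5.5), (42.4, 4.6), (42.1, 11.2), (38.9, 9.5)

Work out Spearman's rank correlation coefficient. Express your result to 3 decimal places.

0.405

Rank age: 2, 3, 7, 8, 1, 6, 5, 4
Rank recovery: 6, 5, 8, 7, 2, 1, 4, 3
d = rank(age) − rank(recovery): -4, -2, -1, 1, -1, 5, 1, 1; Σd² = 50
ρ = 1 − 6Σd² / [n(n²−1)] = 1 − 6×50 / (8×63) = 1 − 300/504 ≈ 0.405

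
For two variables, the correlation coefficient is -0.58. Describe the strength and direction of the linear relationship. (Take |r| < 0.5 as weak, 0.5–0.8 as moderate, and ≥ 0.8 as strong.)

r = -0.58 < 0 so the relationship is negative.
|r| = 0.58, which falls in the moderate range.

moderate negative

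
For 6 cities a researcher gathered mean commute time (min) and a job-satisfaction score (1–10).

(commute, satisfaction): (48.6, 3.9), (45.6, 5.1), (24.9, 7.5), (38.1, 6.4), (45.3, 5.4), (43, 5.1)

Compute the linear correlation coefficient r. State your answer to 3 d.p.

n = 6, Σx = 245.5, Σy = 33.4, Σx² = 10414.03, Σy² = 193.6, Σxy = 1316.61
nΣxy − ΣxΣy = 7899.66 − 8199.7 = -300.04
nΣx² − (Σx)² = 62484.18 − 60270.25 = 2213.93; nΣy² − (Σy)² = 1161.6 − 1115.56 = 46.04
r = -300.04 / √(2213.93 × 46.04) = -300.04 / 319.2637 ≈ -0.940

-0.940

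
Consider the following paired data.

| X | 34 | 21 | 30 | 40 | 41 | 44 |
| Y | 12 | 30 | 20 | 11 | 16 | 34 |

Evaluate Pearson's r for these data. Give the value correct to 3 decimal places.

-0.184

n = 6, ΣX = 210, ΣY = 123, ΣX² = 7714, ΣY² = 2977, ΣXY = 4230
nΣXY − ΣXΣY = 25380 − 25830 = -450
nΣX² − (ΣX)² = 46284 − 44100 = 2184; nΣY² − (ΣY)² = 17862 − 15129 = 2733
r = -450 / √(2184 × 2733) = -450 / 2443.1275 ≈ -0.184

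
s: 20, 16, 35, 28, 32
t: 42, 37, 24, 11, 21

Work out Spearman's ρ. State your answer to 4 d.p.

-0.5000

Rank s: 2, 1, 5, 3, 4
Rank t: 5, 4, 3, 1, 2
d = rank(s) − rank(t): -3, -3, 2, 2, 2; Σd² = 30
ρ = 1 − 6Σd² / [n(n²−1)] = 1 − 6×30 / (5×24) = 1 − 180/120 ≈ -0.5000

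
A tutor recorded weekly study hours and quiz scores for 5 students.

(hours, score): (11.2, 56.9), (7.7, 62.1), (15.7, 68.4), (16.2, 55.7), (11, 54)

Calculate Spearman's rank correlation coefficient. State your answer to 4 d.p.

Rank hours: 3, 1, 4, 5, 2
Rank score: 3, 4, 5, 2, 1
d = rank(hours) − rank(score): 0, -3, -1, 3, 1; Σd² = 20
ρ = 1 − 6Σd² / [n(n²−1)] = 1 − 6×20 / (5×24) = 1 − 120/120 ≈ 0.0000

0.0000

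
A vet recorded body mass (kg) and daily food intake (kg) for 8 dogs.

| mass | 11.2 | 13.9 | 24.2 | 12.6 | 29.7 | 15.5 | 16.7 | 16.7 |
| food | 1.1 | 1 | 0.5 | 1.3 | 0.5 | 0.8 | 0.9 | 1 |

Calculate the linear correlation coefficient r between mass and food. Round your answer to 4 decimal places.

-0.8955

n = 8, Σx = 140.5, Σy = 7.1, Σx² = 2743.17, Σy² = 6.85, Σxy = 113.68
nΣxy − ΣxΣy = 909.44 − 997.55 = -88.11
nΣx² − (Σx)² = 21945.36 − 19740.25 = 2205.11; nΣy² − (Σy)² = 54.8 − 50.41 = 4.39
r = -88.11 / √(2205.11 × 4.39) = -88.11 / 98.3892 ≈ -0.8955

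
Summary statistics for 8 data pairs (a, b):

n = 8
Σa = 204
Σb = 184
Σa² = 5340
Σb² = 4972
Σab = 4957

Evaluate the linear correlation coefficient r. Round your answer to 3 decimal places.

r = (nΣab − ΣaΣb) / √[(nΣa² − (Σa)²)(nΣb² − (Σb)²)]
Numerator: 8×4957 − 204×184 = 2120
Denominator: √[(42720 − 41616)(39776 − 33856)] = √[1104 × 5920] = 2556.4976
r = 2120 / 2556.4976 ≈ 0.829

0.829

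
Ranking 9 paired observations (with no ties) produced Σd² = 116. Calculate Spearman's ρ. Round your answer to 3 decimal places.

ρ = 1 − 6Σd² / [n(n²−1)] = 1 − 6×116 / (9×80)
  = 1 − 696/720 = 1 − 0.9667 ≈ 0.033

0.033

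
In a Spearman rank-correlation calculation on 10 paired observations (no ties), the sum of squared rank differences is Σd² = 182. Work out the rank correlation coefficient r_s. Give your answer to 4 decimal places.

ρ = 1 − 6Σd² / [n(n²−1)] = 1 − 6×182 / (10×99)
  = 1 − 1092/990 = 1 − 1.10303 ≈ -0.1030

-0.1030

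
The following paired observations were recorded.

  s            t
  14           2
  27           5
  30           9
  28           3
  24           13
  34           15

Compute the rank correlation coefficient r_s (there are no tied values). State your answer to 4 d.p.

0.6000

Rank s: 1, 3, 5, 4, 2, 6
Rank t: 1, 3, 4, 2, 5, 6
d = rank(s) − rank(t): 0, 0, 1, 2, -3, 0; Σd² = 14
ρ = 1 − 6Σd² / [n(n²−1)] = 1 − 6×14 / (6×35) = 1 − 84/210 ≈ 0.6000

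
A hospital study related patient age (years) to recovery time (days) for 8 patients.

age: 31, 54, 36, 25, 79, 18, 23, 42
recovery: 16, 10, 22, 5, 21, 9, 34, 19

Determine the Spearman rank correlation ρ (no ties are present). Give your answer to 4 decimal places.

0.2143

Rank age: 4, 7, 5, 3, 8, 1, 2, 6
Rank recovery: 4, 3, 7, 1, 6, 2, 8, 5
d = rank(age) − rank(recovery): 0, 4, -2, 2, 2, -1, -6, 1; Σd² = 66
ρ = 1 − 6Σd² / [n(n²−1)] = 1 − 6×66 / (8×63) = 1 − 396/504 ≈ 0.2143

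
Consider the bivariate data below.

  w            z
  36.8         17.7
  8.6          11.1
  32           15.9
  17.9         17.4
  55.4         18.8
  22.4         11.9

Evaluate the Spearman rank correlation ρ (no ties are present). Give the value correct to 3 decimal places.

Rank w: 5, 1, 4, 2, 6, 3
Rank z: 5, 1, 3, 4, 6, 2
d = rank(w) − rank(z): 0, 0, 1, -2, 0, 1; Σd² = 6
ρ = 1 − 6Σd² / [n(n²−1)] = 1 − 6×6 / (6×35) = 1 − 36/210 ≈ 0.829

0.829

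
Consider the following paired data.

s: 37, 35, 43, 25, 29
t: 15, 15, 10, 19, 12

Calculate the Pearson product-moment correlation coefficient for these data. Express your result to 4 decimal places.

-0.6961

n = 5, Σs = 169, Σt = 71, Σs² = 5909, Σt² = 1055, Σst = 2333
nΣst − ΣsΣt = 11665 − 11999 = -334
nΣs² − (Σs)² = 29545 − 28561 = 984; nΣt² − (Σt)² = 5275 − 5041 = 234
r = -334 / √(984 × 234) = -334 / 479.8500 ≈ -0.6961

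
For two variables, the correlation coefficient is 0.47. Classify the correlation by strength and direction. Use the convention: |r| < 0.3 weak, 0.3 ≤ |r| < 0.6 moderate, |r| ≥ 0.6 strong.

r = 0.47 > 0 so the relationship is positive.
|r| = 0.47, which falls in the moderate range.

moderate positive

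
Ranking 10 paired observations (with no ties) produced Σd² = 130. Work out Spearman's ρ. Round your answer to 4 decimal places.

ρ = 1 − 6Σd² / [n(n²−1)] = 1 − 6×130 / (10×99)
  = 1 − 780/990 = 1 − 0.78788 ≈ 0.2121

0.2121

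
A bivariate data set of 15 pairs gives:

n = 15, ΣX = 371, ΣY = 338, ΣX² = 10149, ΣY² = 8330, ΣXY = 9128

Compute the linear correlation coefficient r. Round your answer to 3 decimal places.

0.922

r = (nΣXY − ΣXΣY) / √[(nΣX² − (ΣX)²)(nΣY² − (ΣY)²)]
Numerator: 15×9128 − 371×338 = 11522
Denominator: √[(152235 − 137641)(124950 − 114244)] = √[14594 × 10706] = 12499.7346
r = 11522 / 12499.7346 ≈ 0.922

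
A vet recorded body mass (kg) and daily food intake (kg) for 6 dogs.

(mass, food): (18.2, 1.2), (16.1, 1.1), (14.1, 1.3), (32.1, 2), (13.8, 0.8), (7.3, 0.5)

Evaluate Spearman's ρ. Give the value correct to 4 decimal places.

0.8286

Rank mass: 5, 4, 3, 6, 2, 1
Rank food: 4, 3, 5, 6, 2, 1
d = rank(mass) − rank(food): 1, 1, -2, 0, 0, 0; Σd² = 6
ρ = 1 − 6Σd² / [n(n²−1)] = 1 − 6×6 / (6×35) = 1 − 36/210 ≈ 0.8286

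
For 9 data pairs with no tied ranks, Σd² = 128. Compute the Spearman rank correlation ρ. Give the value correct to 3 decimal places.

-0.067

ρ = 1 − 6Σd² / [n(n²−1)] = 1 − 6×128 / (9×80)
  = 1 − 768/720 = 1 − 1.0667 ≈ -0.067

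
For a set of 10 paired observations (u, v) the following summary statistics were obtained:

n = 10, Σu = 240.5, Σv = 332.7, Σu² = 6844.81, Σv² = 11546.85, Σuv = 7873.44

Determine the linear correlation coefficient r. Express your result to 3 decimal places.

r = (nΣuv − ΣuΣv) / √[(nΣu² − (Σu)²)(nΣv² − (Σv)²)]
Numerator: 10×7873.44 − 240.5×332.7 = -1279.95
Denominator: √[(68448.1 − 57840.25)(115468.5 − 110689.29)] = √[10607.85 × 4779.21] = 7120.1926
r = -1279.95 / 7120.1926 ≈ -0.180

-0.180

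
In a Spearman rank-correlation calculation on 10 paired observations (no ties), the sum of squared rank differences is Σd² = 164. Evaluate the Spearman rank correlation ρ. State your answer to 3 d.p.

ρ = 1 − 6Σd² / [n(n²−1)] = 1 − 6×164 / (10×99)
  = 1 − 984/990 = 1 − 0.9939 ≈ 0.006

0.006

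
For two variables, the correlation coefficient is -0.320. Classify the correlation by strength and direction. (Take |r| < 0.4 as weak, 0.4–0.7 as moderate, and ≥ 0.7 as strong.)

weak negative

r = -0.320 < 0 so the relationship is negative.
|r| = 0.320, which falls in the weak range.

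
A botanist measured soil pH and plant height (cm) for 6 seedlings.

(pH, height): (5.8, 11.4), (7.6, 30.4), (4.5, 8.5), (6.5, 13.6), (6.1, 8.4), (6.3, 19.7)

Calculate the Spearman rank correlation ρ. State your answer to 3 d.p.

Rank pH: 2, 6, 1, 5, 3, 4
Rank height: 3, 6, 2, 4, 1, 5
d = rank(pH) − rank(height): -1, 0, -1, 1, 2, -1; Σd² = 8
ρ = 1 − 6Σd² / [n(n²−1)] = 1 − 6×8 / (6×35) = 1 − 48/210 ≈ 0.771

0.771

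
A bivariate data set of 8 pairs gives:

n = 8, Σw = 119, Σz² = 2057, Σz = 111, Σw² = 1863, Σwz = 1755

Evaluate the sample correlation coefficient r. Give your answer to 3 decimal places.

r = (nΣwz − ΣwΣz) / √[(nΣw² − (Σw)²)(nΣz² − (Σz)²)]
Numerator: 8×1755 − 119×111 = 831
Denominator: √[(14904 − 14161)(16456 − 12321)] = √[743 × 4135] = 1752.7992
r = 831 / 1752.7992 ≈ 0.474

0.474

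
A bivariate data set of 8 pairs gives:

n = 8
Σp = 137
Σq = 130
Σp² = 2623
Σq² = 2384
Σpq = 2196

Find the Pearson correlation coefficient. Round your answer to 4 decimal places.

-0.1103

r = (nΣpq − ΣpΣq) / √[(nΣp² − (Σp)²)(nΣq² − (Σq)²)]
Numerator: 8×2196 − 137×130 = -242
Denominator: √[(20984 − 18769)(19072 − 16900)] = √[2215 × 2172] = 2193.3946
r = -242 / 2193.3946 ≈ -0.1103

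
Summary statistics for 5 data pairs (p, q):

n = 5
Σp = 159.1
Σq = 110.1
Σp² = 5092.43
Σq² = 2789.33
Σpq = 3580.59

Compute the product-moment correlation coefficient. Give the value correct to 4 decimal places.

r = (nΣpq − ΣpΣq) / √[(nΣp² − (Σp)²)(nΣq² − (Σq)²)]
Numerator: 5×3580.59 − 159.1×110.1 = 386.04
Denominator: √[(25462.15 − 25312.81)(13946.65 − 12122.01)] = √[149.34 × 1824.64] = 522.0074
r = 386.04 / 522.0074 ≈ 0.7395

0.7395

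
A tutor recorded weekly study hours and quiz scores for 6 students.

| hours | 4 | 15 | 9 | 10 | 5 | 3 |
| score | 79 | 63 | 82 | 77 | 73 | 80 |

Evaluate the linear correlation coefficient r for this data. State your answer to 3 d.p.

n = 6, Σx = 46, Σy = 454, Σx² = 456, Σy² = 34592, Σxy = 3374
nΣxy − ΣxΣy = 20244 − 20884 = -640
nΣx² − (Σx)² = 2736 − 2116 = 620; nΣy² − (Σy)² = 207552 − 206116 = 1436
r = -640 / √(620 × 1436) = -640 / 943.5677 ≈ -0.678

-0.678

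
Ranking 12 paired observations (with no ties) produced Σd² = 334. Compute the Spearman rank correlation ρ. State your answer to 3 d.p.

ρ = 1 − 6Σd² / [n(n²−1)] = 1 − 6×334 / (12×143)
  = 1 − 2004/1716 = 1 − 1.1678 ≈ -0.168

-0.168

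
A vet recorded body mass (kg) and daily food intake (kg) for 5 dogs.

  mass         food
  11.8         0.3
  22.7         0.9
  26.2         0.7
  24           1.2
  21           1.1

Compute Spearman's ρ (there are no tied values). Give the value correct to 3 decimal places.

0.300

Rank mass: 1, 3, 5, 4, 2
Rank food: 1, 3, 2, 5, 4
d = rank(mass) − rank(food): 0, 0, 3, -1, -2; Σd² = 14
ρ = 1 − 6Σd² / [n(n²−1)] = 1 − 6×14 / (5×24) = 1 − 84/120 ≈ 0.300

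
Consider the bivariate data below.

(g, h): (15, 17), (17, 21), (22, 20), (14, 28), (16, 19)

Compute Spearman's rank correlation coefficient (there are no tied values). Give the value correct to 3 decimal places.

-0.100

Rank g: 2, 4, 5, 1, 3
Rank h: 1, 4, 3, 5, 2
d = rank(g) − rank(h): 1, 0, 2, -4, 1; Σd² = 22
ρ = 1 − 6Σd² / [n(n²−1)] = 1 − 6×22 / (5×24) = 1 − 132/120 ≈ -0.100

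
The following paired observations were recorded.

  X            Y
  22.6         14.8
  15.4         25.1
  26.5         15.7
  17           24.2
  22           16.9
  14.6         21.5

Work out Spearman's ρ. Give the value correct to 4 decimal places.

Rank X: 5, 2, 6, 3, 4, 1
Rank Y: 1, 6, 2, 5, 3, 4
d = rank(X) − rank(Y): 4, -4, 4, -2, 1, -3; Σd² = 62
ρ = 1 − 6Σd² / [n(n²−1)] = 1 − 6×62 / (6×35) = 1 − 372/210 ≈ -0.7714

-0.7714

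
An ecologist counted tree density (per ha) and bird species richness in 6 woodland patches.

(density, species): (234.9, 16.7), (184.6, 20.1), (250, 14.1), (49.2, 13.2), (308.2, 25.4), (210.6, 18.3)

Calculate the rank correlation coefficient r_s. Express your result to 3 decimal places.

0.429

Rank density: 4, 2, 5, 1, 6, 3
Rank species: 3, 5, 2, 1, 6, 4
d = rank(density) − rank(species): 1, -3, 3, 0, 0, -1; Σd² = 20
ρ = 1 − 6Σd² / [n(n²−1)] = 1 − 6×20 / (6×35) = 1 − 120/210 ≈ 0.429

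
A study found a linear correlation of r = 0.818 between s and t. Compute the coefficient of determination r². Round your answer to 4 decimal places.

0.6691

r² = (0.818)² = 0.6691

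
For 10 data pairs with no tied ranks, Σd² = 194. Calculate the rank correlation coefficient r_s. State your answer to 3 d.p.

ρ = 1 − 6Σd² / [n(n²−1)] = 1 − 6×194 / (10×99)
  = 1 − 1164/990 = 1 − 1.1758 ≈ -0.176

-0.176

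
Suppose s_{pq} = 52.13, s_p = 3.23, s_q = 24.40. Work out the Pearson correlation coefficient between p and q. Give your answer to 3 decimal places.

r = Cov(p,q) / (s_p · s_q) = 52.13 / (3.23 × 24.40)
  = 52.13 / 78.8120 ≈ 0.661

0.661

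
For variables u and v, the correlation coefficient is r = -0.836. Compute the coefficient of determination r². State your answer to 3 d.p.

0.699

r² = (-0.836)² = 0.699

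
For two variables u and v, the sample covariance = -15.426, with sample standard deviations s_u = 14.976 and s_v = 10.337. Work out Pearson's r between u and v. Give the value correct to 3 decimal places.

-0.100

r = Cov(u,v) / (s_u · s_v) = -15.426 / (14.976 × 10.337)
  = -15.426 / 154.8069 ≈ -0.100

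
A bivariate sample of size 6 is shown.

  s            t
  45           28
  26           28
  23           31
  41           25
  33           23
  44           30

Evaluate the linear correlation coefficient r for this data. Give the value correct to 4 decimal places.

-0.1756

n = 6, Σs = 212, Σt = 165, Σs² = 7936, Σt² = 4583, Σst = 5805
nΣst − ΣsΣt = 34830 − 34980 = -150
nΣs² − (Σs)² = 47616 − 44944 = 2672; nΣt² − (Σt)² = 27498 − 27225 = 273
r = -150 / √(2672 × 273) = -150 / 854.0820 ≈ -0.1756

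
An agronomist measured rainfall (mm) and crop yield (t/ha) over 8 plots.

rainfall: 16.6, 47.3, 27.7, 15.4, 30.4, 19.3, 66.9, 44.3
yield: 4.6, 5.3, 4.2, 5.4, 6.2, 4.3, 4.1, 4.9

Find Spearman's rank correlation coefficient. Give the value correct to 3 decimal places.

Rank rainfall: 2, 7, 4, 1, 5, 3, 8, 6
Rank yield: 4, 6, 2, 7, 8, 3, 1, 5
d = rank(rainfall) − rank(yield): -2, 1, 2, -6, -3, 0, 7, 1; Σd² = 104
ρ = 1 − 6Σd² / [n(n²−1)] = 1 − 6×104 / (8×63) = 1 − 624/504 ≈ -0.238

-0.238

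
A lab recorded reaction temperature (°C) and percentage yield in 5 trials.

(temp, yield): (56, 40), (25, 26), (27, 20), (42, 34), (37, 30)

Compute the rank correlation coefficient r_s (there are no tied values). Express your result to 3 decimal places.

Rank temp: 5, 1, 2, 4, 3
Rank yield: 5, 2, 1, 4, 3
d = rank(temp) − rank(yield): 0, -1, 1, 0, 0; Σd² = 2
ρ = 1 − 6Σd² / [n(n²−1)] = 1 − 6×2 / (5×24) = 1 − 12/120 ≈ 0.900

0.900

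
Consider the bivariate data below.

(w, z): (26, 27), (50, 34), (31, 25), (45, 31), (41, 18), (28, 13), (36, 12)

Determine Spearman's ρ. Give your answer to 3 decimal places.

Rank w: 1, 7, 3, 6, 5, 2, 4
Rank z: 5, 7, 4, 6, 3, 2, 1
d = rank(w) − rank(z): -4, 0, -1, 0, 2, 0, 3; Σd² = 30
ρ = 1 − 6Σd² / [n(n²−1)] = 1 − 6×30 / (7×48) = 1 − 180/336 ≈ 0.464

0.464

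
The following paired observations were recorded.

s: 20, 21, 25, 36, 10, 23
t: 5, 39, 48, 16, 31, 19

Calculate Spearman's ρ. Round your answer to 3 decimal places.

Rank s: 2, 3, 5, 6, 1, 4
Rank t: 1, 5, 6, 2, 4, 3
d = rank(s) − rank(t): 1, -2, -1, 4, -3, 1; Σd² = 32
ρ = 1 − 6Σd² / [n(n²−1)] = 1 − 6×32 / (6×35) = 1 − 192/210 ≈ 0.086

0.086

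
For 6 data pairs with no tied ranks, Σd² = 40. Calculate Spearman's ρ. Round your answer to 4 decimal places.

-0.1429

ρ = 1 − 6Σd² / [n(n²−1)] = 1 − 6×40 / (6×35)
  = 1 − 240/210 = 1 − 1.14286 ≈ -0.1429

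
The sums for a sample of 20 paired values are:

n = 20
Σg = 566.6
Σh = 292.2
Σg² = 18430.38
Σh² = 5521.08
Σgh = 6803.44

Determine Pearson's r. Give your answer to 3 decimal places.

r = (nΣgh − ΣgΣh) / √[(nΣg² − (Σg)²)(nΣh² − (Σh)²)]
Numerator: 20×6803.44 − 566.6×292.2 = -29491.72
Denominator: √[(368607.6 − 321035.56)(110421.6 − 85380.84)] = √[47572.04 × 25040.76] = 34514.3454
r = -29491.72 / 34514.3454 ≈ -0.854

-0.854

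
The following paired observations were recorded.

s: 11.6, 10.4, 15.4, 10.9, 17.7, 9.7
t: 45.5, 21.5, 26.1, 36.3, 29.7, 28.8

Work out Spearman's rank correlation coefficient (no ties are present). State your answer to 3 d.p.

0.257

Rank s: 4, 2, 5, 3, 6, 1
Rank t: 6, 1, 2, 5, 4, 3
d = rank(s) − rank(t): -2, 1, 3, -2, 2, -2; Σd² = 26
ρ = 1 − 6Σd² / [n(n²−1)] = 1 − 6×26 / (6×35) = 1 − 156/210 ≈ 0.257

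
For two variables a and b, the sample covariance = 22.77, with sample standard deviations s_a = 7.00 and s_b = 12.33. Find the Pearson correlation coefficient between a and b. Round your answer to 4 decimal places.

r = Cov(a,b) / (s_a · s_b) = 22.77 / (7.00 × 12.33)
  = 22.77 / 86.3100 ≈ 0.2638

0.2638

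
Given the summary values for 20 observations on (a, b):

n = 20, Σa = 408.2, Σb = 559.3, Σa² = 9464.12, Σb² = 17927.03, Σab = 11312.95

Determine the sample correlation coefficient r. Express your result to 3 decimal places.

r = (nΣab − ΣaΣb) / √[(nΣa² − (Σa)²)(nΣb² − (Σb)²)]
Numerator: 20×11312.95 − 408.2×559.3 = -2047.26
Denominator: √[(189282.4 − 166627.24)(358540.6 − 312816.49)] = √[22655.16 × 45724.11] = 32185.1989
r = -2047.26 / 32185.1989 ≈ -0.064

-0.064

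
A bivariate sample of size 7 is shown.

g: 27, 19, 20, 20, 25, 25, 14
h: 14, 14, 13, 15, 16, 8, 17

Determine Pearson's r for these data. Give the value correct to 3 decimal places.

-0.465

n = 7, Σg = 150, Σh = 97, Σg² = 3336, Σh² = 1395, Σgh = 2042
nΣgh − ΣgΣh = 14294 − 14550 = -256
nΣg² − (Σg)² = 23352 − 22500 = 852; nΣh² − (Σh)² = 9765 − 9409 = 356
r = -256 / √(852 × 356) = -256 / 550.7377 ≈ -0.465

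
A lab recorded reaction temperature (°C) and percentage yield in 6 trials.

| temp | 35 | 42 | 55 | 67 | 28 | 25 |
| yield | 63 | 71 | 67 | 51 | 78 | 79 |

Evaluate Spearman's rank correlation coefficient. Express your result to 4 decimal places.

Rank temp: 3, 4, 5, 6, 2, 1
Rank yield: 2, 4, 3, 1, 5, 6
d = rank(temp) − rank(yield): 1, 0, 2, 5, -3, -5; Σd² = 64
ρ = 1 − 6Σd² / [n(n²−1)] = 1 − 6×64 / (6×35) = 1 − 384/210 ≈ -0.8286

-0.8286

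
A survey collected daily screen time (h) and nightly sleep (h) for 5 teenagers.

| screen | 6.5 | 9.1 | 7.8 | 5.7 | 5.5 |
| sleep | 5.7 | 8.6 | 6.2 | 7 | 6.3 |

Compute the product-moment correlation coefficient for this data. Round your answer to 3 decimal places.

0.631

n = 5, Σx = 34.6, Σy = 33.8, Σx² = 248.64, Σy² = 233.58, Σxy = 238.22
nΣxy − ΣxΣy = 1191.1 − 1169.48 = 21.62
nΣx² − (Σx)² = 1243.2 − 1197.16 = 46.04; nΣy² − (Σy)² = 1167.9 − 1142.44 = 25.46
r = 21.62 / √(46.04 × 25.46) = 21.62 / 34.2371 ≈ 0.631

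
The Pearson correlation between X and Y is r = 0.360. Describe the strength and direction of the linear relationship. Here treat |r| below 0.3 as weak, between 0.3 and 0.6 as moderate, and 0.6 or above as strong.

moderate positive

r = 0.360 > 0 so the relationship is positive.
|r| = 0.360, which falls in the moderate range.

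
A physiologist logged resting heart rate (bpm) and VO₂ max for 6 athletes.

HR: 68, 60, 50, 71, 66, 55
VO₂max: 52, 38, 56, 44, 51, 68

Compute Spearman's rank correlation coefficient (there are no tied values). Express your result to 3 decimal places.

Rank HR: 5, 3, 1, 6, 4, 2
Rank VO₂max: 4, 1, 5, 2, 3, 6
d = rank(HR) − rank(VO₂max): 1, 2, -4, 4, 1, -4; Σd² = 54
ρ = 1 − 6Σd² / [n(n²−1)] = 1 − 6×54 / (6×35) = 1 − 324/210 ≈ -0.543

-0.543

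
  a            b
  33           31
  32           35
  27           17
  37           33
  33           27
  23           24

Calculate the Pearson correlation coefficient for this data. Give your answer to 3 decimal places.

n = 6, Σa = 185, Σb = 167, Σa² = 5829, Σb² = 4869, Σab = 5266
nΣab − ΣaΣb = 31596 − 30895 = 701
nΣa² − (Σa)² = 34974 − 34225 = 749; nΣb² − (Σb)² = 29214 − 27889 = 1325
r = 701 / √(749 × 1325) = 701 / 996.2053 ≈ 0.704

0.704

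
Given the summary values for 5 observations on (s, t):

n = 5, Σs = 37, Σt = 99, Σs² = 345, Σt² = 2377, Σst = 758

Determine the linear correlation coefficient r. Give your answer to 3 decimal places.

0.147

r = (nΣst − ΣsΣt) / √[(nΣs² − (Σs)²)(nΣt² − (Σt)²)]
Numerator: 5×758 − 37×99 = 127
Denominator: √[(1725 − 1369)(11885 − 9801)] = √[356 × 2084] = 861.3385
r = 127 / 861.3385 ≈ 0.147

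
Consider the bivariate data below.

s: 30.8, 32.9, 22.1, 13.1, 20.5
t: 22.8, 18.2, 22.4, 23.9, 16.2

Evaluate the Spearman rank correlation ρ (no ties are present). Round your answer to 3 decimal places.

-0.300

Rank s: 4, 5, 3, 1, 2
Rank t: 4, 2, 3, 5, 1
d = rank(s) − rank(t): 0, 3, 0, -4, 1; Σd² = 26
ρ = 1 − 6Σd² / [n(n²−1)] = 1 − 6×26 / (5×24) = 1 − 156/120 ≈ -0.300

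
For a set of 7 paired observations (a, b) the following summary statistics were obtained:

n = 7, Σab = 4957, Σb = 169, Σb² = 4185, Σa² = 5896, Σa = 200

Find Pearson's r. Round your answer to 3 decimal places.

0.930

r = (nΣab − ΣaΣb) / √[(nΣa² − (Σa)²)(nΣb² − (Σb)²)]
Numerator: 7×4957 − 200×169 = 899
Denominator: √[(41272 − 40000)(29295 − 28561)] = √[1272 × 734] = 966.2546
r = 899 / 966.2546 ≈ 0.930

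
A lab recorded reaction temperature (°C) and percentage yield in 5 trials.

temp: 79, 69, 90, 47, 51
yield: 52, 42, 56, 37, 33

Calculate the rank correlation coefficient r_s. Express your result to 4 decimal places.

Rank temp: 4, 3, 5, 1, 2
Rank yield: 4, 3, 5, 2, 1
d = rank(temp) − rank(yield): 0, 0, 0, -1, 1; Σd² = 2
ρ = 1 − 6Σd² / [n(n²−1)] = 1 − 6×2 / (5×24) = 1 − 12/120 ≈ 0.9000

0.9000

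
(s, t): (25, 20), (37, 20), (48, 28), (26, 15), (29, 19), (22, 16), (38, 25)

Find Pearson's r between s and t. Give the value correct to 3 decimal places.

n = 7, Σs = 225, Σt = 143, Σs² = 7743, Σt² = 3051, Σst = 4827
nΣst − ΣsΣt = 33789 − 32175 = 1614
nΣs² − (Σs)² = 54201 − 50625 = 3576; nΣt² − (Σt)² = 21357 − 20449 = 908
r = 1614 / √(3576 × 908) = 1614 / 1801.9456 ≈ 0.896

0.896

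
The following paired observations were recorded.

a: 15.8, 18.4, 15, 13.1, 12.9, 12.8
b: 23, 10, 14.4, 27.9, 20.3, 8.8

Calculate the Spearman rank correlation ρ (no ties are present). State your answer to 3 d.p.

Rank a: 5, 6, 4, 3, 2, 1
Rank b: 5, 2, 3, 6, 4, 1
d = rank(a) − rank(b): 0, 4, 1, -3, -2, 0; Σd² = 30
ρ = 1 − 6Σd² / [n(n²−1)] = 1 − 6×30 / (6×35) = 1 − 180/210 ≈ 0.143

0.143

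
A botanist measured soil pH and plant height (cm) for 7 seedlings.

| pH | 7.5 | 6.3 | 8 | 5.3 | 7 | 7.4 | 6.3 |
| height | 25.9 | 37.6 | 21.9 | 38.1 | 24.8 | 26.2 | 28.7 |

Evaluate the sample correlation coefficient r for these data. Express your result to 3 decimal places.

-0.884

n = 7, Σx = 47.8, Σy = 203.2, Σx² = 331.48, Σy² = 6140.96, Σxy = 1356.55
nΣxy − ΣxΣy = 9495.85 − 9712.96 = -217.11
nΣx² − (Σx)² = 2320.36 − 2284.84 = 35.52; nΣy² − (Σy)² = 42986.72 − 41290.24 = 1696.48
r = -217.11 / √(35.52 × 1696.48) = -217.11 / 245.4770 ≈ -0.884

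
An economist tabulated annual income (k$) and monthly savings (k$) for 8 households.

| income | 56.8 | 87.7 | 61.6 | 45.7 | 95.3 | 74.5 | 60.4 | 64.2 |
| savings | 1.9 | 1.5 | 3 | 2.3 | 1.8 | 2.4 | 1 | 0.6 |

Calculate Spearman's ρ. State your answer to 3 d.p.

-0.190

Rank income: 2, 7, 4, 1, 8, 6, 3, 5
Rank savings: 5, 3, 8, 6, 4, 7, 2, 1
d = rank(income) − rank(savings): -3, 4, -4, -5, 4, -1, 1, 4; Σd² = 100
ρ = 1 − 6Σd² / [n(n²−1)] = 1 − 6×100 / (8×63) = 1 − 600/504 ≈ -0.190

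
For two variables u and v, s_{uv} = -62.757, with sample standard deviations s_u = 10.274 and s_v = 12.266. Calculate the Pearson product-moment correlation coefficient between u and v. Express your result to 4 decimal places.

r = Cov(u,v) / (s_u · s_v) = -62.757 / (10.274 × 12.266)
  = -62.757 / 126.0209 ≈ -0.4980

-0.4980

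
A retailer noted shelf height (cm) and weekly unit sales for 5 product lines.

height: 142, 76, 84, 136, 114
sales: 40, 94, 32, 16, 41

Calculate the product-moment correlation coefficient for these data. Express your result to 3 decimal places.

-0.645

n = 5, Σx = 552, Σy = 223, Σx² = 64488, Σy² = 13397, Σxy = 22362
nΣxy − ΣxΣy = 111810 − 123096 = -11286
nΣx² − (Σx)² = 322440 − 304704 = 17736; nΣy² − (Σy)² = 66985 − 49729 = 17256
r = -11286 / √(17736 × 17256) = -11286 / 17494.3538 ≈ -0.645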